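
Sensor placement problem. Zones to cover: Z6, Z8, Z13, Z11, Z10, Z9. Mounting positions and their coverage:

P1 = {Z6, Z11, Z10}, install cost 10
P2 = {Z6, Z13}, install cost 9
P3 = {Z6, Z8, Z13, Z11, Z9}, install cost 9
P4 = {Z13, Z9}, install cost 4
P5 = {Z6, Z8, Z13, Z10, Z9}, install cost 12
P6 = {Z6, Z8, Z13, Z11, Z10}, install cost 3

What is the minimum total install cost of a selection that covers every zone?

7

P4, P6 cover every zone at install cost 4 + 3 = 7.
Any cover uses at least 2 sensor positions; among all covering selections none totals below 7.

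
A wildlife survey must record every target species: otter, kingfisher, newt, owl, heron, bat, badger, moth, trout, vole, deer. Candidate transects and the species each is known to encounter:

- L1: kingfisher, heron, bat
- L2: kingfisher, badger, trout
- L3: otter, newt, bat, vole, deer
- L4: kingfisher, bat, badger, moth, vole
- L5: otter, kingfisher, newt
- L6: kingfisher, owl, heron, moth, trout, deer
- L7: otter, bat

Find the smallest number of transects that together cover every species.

3

L2, L3, L6 together cover {otter, kingfisher, newt, owl, heron, bat, badger, moth, trout, vole, deer} — every species.
No 2 of the 7 transects cover everything (all 21 pairs fall short), so 3 is minimum.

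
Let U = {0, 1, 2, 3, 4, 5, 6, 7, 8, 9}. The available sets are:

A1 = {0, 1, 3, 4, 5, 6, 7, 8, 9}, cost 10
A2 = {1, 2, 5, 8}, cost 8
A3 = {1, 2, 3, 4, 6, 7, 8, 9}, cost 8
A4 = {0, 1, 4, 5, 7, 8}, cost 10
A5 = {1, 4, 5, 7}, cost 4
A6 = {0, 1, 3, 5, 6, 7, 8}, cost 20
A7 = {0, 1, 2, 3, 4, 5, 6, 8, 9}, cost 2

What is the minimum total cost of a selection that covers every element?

A5, A7 cover every element at cost 4 + 2 = 6.
Any cover uses at least 2 sets; among all covering selections none totals below 6.

6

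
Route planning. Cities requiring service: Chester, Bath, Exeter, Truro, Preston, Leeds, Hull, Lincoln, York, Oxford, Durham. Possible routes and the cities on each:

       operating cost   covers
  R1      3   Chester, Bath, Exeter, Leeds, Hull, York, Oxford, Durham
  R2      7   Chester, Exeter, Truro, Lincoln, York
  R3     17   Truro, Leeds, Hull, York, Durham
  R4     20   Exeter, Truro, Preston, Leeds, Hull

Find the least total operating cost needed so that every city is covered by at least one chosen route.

30

R1, R2, R4 cover every city at operating cost 3 + 7 + 20 = 30.
Any cover uses at least 3 routes; among all covering selections none totals below 30.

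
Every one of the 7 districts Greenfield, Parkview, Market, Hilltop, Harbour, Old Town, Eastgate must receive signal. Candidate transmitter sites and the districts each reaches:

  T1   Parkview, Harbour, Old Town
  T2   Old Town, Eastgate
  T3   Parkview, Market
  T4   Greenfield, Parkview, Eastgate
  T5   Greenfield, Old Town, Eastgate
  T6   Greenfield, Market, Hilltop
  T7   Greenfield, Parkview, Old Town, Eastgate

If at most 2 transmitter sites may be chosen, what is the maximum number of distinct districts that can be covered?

Choosing T1, T6 covers {Greenfield, Parkview, Market, Hilltop, Harbour, Old Town} — 6 districts.
No choice of 2 transmitter sites does better; here Eastgate is left uncovered.

6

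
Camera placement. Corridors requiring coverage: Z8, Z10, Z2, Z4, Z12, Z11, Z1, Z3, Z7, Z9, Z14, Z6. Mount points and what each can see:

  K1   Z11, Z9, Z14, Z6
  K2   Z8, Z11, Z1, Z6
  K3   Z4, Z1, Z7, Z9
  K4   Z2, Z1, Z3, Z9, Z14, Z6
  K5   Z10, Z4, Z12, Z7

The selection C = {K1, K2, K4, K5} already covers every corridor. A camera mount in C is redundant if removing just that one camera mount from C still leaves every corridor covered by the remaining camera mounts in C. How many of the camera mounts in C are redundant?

1

Drop K1: the rest still cover every corridor — redundant.
Drop K2: Z8 uncovered — not redundant.
Drop K4: Z2, Z3 uncovered — not redundant.
Drop K5: Z10, Z4, Z12, Z7 uncovered — not redundant.
1 redundant: K1.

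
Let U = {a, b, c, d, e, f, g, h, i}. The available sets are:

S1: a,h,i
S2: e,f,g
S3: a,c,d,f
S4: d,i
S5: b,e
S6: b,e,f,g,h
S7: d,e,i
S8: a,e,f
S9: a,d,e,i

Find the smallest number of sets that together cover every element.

3

S1, S3, S6 together cover {a, b, c, d, e, f, g, h, i} — every element.
No 2 of the 9 sets cover everything (all 36 pairs fall short), so 3 is minimum.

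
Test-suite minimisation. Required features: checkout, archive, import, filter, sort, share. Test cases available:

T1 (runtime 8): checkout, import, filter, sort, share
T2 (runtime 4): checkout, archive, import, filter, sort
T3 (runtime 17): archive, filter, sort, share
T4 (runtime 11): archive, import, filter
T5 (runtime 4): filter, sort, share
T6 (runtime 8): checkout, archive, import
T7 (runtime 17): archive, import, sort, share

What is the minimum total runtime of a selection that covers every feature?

8

T2, T5 cover every feature at runtime 4 + 4 = 8.
Any cover uses at least 2 test cases; among all covering selections none totals below 8.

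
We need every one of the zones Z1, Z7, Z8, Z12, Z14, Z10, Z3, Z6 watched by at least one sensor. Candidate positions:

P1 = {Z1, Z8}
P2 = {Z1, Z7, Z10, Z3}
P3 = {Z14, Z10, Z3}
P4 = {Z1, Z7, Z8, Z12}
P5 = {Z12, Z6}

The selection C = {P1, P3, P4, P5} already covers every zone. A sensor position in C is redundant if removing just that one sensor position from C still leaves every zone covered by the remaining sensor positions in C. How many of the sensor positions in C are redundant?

1

Drop P1: the rest still cover every zone — redundant.
Drop P3: Z14, Z10, Z3 uncovered — not redundant.
Drop P4: Z7 uncovered — not redundant.
Drop P5: Z6 uncovered — not redundant.
1 redundant: P1.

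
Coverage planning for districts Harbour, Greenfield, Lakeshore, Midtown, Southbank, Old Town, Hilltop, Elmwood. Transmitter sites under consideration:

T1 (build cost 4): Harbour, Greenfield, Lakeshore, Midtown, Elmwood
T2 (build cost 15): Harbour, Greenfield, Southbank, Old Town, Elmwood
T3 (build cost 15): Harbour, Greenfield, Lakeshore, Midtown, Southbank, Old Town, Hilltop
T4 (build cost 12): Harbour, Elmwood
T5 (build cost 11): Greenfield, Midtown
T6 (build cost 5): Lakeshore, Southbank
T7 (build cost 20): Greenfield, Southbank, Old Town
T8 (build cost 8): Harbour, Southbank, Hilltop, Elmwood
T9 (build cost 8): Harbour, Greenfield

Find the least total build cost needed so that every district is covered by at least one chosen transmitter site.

19

T1, T3 cover every district at build cost 4 + 15 = 19.
Any cover uses at least 2 transmitter sites; among all covering selections none totals below 19.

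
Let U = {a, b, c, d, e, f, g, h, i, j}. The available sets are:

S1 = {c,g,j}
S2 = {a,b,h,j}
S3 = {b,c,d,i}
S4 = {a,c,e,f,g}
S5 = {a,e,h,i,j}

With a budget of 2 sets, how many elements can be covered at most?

8

Choosing S2, S4 covers {a, b, c, e, f, g, h, j} — 8 elements.
No choice of 2 sets does better; here d, i are left uncovered.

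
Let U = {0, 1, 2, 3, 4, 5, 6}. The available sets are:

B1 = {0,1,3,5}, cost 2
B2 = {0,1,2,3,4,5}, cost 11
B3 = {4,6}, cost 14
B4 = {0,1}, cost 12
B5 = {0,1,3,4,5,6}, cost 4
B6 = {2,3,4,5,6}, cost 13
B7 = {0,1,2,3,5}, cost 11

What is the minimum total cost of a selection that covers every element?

B1, B6 cover every element at cost 2 + 13 = 15.
Any cover uses at least 2 sets; among all covering selections none totals below 15.
Greedy by coverage-per-cost would pick B1, B5, B2 for 17 — worse than the optimum 15.

15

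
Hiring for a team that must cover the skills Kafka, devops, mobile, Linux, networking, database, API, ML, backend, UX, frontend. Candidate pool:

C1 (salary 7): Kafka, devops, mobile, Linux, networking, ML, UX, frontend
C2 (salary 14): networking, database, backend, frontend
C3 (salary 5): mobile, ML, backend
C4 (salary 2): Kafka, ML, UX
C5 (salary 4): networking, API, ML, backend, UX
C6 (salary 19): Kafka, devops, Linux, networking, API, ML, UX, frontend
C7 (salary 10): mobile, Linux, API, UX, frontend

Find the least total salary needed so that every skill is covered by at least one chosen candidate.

C1, C2, C5 cover every skill at salary 7 + 14 + 4 = 25.
Any cover uses at least 3 candidates; among all covering selections none totals below 25.
Greedy by coverage-per-salary would pick C4, C5, C1, C2 for 27 — worse than the optimum 25.

25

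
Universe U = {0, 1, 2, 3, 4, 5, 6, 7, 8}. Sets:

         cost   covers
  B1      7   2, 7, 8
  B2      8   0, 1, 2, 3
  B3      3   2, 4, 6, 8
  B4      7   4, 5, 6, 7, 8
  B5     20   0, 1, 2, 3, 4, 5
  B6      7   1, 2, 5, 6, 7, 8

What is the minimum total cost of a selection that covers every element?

15

B2, B4 cover every element at cost 8 + 7 = 15.
Any cover uses at least 2 sets; among all covering selections none totals below 15.
Greedy by coverage-per-cost would pick B3, B6, B2 for 18 — worse than the optimum 15.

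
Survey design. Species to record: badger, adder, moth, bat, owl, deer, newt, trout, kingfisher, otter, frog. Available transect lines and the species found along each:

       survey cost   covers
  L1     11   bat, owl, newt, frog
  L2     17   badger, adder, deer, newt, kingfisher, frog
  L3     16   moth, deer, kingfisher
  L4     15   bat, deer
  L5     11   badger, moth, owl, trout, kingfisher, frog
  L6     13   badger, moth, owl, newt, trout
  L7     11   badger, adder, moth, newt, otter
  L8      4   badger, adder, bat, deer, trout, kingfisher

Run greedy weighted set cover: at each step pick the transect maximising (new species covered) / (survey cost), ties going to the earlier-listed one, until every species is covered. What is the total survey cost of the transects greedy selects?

26

Pick 1: L8 adds 6 new (badger, adder, bat, deer, trout, kingfisher) at survey cost 4 (ratio 6/4).
Pick 2: L1 adds 3 new (owl, newt, frog) at survey cost 11 (ratio 3/11).
Pick 3: L7 adds 2 new (moth, otter) at survey cost 11 (ratio 2/11).
Greedy total survey cost: 4 + 11 + 11 = 26.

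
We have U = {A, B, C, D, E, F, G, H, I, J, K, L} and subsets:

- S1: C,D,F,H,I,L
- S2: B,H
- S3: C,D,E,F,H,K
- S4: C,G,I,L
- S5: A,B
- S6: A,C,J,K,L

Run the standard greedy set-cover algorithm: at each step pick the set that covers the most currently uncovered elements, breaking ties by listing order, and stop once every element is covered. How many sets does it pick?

5

Pick 1: S1 covers 6 new elements (C, D, F, H, I, L).
Pick 2: S6 covers 3 new elements (A, J, K).
Pick 3: S2 covers 1 new elements (B).
Pick 4: S3 covers 1 new elements (E).
Pick 5: S4 covers 1 new elements (G).
Greedy uses 5 sets. (The true minimum is 4.)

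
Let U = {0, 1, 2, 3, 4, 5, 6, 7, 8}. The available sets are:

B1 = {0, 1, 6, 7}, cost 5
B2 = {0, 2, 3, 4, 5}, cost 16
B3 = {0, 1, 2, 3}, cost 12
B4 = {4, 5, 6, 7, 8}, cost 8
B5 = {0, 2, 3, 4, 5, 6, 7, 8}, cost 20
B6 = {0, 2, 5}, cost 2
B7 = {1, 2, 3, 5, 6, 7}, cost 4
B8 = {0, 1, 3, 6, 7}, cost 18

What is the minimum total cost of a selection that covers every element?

B4, B6, B7 cover every element at cost 8 + 2 + 4 = 14.
Any cover uses at least 2 sets; among all covering selections none totals below 14.

14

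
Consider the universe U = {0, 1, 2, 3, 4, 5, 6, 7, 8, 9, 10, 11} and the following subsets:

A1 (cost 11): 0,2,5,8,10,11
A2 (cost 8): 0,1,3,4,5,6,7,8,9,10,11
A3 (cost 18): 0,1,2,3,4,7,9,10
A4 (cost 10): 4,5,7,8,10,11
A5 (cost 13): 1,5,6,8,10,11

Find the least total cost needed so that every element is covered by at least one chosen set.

A1, A2 cover every element at cost 11 + 8 = 19.
Any cover uses at least 2 sets; among all covering selections none totals below 19.

19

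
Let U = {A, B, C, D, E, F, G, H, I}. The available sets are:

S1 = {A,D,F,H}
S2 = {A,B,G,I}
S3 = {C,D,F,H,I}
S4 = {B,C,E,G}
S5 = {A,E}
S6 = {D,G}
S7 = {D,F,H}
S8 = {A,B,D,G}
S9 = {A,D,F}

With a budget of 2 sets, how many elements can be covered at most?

Choosing S1, S4 covers {A, B, C, D, E, F, G, H} — 8 elements.
No choice of 2 sets does better; here I is left uncovered.

8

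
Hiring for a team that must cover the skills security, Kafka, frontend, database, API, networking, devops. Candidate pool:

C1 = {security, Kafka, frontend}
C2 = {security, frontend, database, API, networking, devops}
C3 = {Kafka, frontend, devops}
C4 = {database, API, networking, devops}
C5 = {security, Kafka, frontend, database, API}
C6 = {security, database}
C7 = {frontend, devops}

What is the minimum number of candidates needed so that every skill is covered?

C1, C2 together cover {security, Kafka, frontend, database, API, networking, devops} — every skill.
No single candidate contains all 7 skills, so 2 is optimal.

2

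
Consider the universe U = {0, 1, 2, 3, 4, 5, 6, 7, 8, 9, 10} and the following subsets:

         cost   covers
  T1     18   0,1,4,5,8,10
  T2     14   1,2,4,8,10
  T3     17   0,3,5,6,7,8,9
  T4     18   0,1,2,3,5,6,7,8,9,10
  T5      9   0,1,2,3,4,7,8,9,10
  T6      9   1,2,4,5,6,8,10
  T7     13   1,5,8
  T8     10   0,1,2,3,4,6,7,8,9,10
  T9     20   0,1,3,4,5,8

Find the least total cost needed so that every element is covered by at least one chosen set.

T5, T6 cover every element at cost 9 + 9 = 18.
Any cover uses at least 2 sets; among all covering selections none totals below 18.

18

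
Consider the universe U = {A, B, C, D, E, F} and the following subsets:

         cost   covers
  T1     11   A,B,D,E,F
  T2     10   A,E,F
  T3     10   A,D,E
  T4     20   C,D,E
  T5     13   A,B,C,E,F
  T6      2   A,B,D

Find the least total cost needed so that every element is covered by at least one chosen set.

15

T5, T6 cover every element at cost 13 + 2 = 15.
Any cover uses at least 2 sets; among all covering selections none totals below 15.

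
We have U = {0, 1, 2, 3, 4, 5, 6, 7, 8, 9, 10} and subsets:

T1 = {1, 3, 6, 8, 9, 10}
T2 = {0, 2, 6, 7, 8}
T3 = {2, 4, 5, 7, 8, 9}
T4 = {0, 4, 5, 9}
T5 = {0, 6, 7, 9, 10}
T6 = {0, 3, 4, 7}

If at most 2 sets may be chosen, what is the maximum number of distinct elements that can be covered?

Choosing T1, T3 covers {1, 2, 3, 4, 5, 6, 7, 8, 9, 10} — 10 elements.
No choice of 2 sets does better; here 0 is left uncovered.

10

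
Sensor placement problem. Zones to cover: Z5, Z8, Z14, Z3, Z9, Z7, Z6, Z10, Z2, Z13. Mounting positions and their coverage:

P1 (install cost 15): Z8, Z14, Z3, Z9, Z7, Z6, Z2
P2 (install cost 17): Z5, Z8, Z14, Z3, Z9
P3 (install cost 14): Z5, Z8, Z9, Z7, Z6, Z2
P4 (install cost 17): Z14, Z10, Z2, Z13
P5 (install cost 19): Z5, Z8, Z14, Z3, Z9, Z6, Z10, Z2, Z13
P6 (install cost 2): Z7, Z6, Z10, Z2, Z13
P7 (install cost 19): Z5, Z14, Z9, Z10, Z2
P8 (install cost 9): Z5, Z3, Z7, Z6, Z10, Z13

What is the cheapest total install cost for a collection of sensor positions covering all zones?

19

P2, P6 cover every zone at install cost 17 + 2 = 19.
Any cover uses at least 2 sensor positions; among all covering selections none totals below 19.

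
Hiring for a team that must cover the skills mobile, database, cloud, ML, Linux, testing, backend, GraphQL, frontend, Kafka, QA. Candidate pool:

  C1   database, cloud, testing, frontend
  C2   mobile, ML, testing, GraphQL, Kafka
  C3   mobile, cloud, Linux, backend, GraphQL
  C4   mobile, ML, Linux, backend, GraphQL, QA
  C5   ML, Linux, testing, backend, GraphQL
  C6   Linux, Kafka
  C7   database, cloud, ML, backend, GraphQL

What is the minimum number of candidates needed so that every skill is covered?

C1, C2, C4 together cover {mobile, database, cloud, ML, Linux, testing, backend, GraphQL, frontend, Kafka, QA} — every skill.
No 2 of the 7 candidates cover everything (all 21 pairs fall short), so 3 is minimum.

3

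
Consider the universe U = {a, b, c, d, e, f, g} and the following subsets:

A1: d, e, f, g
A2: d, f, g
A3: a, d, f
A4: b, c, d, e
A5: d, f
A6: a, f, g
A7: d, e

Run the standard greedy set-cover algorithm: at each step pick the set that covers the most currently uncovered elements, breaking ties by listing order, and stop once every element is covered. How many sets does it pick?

Pick 1: A1 covers 4 new elements (d, e, f, g).
Pick 2: A4 covers 2 new elements (b, c).
Pick 3: A3 covers 1 new elements (a).
Greedy uses 3 sets. (The true minimum is 2.)

3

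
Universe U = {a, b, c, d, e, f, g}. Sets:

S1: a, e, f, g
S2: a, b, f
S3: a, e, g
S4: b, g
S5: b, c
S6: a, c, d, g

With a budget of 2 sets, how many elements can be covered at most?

6

Choosing S1, S5 covers {a, b, c, e, f, g} — 6 elements.
No choice of 2 sets does better; here d is left uncovered.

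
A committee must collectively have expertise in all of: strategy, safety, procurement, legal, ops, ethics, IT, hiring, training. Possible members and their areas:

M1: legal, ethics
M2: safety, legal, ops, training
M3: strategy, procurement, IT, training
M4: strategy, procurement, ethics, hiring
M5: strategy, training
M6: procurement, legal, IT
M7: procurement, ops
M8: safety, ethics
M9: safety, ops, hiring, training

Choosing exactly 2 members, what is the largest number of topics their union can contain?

Choosing M2, M4 covers {strategy, safety, procurement, legal, ops, ethics, hiring, training} — 8 topics.
No choice of 2 members does better; here IT is left uncovered.

8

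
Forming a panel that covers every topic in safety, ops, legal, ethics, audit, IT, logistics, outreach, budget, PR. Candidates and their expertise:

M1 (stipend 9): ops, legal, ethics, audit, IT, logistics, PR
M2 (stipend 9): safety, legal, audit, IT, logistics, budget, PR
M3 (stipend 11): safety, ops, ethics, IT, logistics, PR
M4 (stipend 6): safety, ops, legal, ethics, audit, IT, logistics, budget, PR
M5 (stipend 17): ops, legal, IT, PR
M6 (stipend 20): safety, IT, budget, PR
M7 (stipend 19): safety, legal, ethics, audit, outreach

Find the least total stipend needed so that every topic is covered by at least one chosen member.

25

M4, M7 cover every topic at stipend 6 + 19 = 25.
Any cover uses at least 2 members; among all covering selections none totals below 25.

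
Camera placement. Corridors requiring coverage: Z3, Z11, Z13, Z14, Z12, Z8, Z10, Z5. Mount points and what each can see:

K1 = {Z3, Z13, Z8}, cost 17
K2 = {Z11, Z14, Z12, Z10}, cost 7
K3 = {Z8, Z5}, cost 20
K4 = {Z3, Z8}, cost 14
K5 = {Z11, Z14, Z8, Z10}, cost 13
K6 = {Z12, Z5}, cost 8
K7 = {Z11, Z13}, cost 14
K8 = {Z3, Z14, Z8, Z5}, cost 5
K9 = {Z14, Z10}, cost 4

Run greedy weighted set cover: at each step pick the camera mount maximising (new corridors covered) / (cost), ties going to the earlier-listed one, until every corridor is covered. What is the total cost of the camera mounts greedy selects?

Pick 1: K8 adds 4 new (Z3, Z14, Z8, Z5) at cost 5 (ratio 4/5).
Pick 2: K2 adds 3 new (Z11, Z12, Z10) at cost 7 (ratio 3/7).
Pick 3: K7 adds 1 new (Z13) at cost 14 (ratio 1/14).
Greedy total cost: 5 + 7 + 14 = 26.

26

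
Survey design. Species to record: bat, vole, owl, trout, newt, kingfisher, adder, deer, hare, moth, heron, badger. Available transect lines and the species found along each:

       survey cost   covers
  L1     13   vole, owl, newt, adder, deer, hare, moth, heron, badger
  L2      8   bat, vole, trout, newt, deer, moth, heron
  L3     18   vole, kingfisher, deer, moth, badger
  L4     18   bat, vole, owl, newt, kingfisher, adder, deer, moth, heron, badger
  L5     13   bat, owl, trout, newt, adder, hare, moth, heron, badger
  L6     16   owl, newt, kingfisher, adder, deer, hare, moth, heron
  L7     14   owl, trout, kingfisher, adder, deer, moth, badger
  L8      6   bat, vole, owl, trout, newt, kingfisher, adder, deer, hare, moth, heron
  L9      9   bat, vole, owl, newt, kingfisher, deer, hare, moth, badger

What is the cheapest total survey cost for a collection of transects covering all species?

15

L8, L9 cover every species at survey cost 6 + 9 = 15.
Any cover uses at least 2 transects; among all covering selections none totals below 15.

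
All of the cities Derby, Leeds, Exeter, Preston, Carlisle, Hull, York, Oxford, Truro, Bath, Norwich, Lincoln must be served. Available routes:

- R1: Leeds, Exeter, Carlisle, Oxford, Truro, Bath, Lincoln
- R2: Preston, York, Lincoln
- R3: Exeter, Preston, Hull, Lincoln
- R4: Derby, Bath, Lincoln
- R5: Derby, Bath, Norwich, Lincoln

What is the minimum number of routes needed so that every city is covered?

R1, R2, R3, R5 together cover {Derby, Leeds, Exeter, Preston, Carlisle, Hull, York, Oxford, Truro, Bath, Norwich, Lincoln} — every city.
No 3 of the 5 routes cover everything (all 10 triples fall short), so 4 is minimum.

4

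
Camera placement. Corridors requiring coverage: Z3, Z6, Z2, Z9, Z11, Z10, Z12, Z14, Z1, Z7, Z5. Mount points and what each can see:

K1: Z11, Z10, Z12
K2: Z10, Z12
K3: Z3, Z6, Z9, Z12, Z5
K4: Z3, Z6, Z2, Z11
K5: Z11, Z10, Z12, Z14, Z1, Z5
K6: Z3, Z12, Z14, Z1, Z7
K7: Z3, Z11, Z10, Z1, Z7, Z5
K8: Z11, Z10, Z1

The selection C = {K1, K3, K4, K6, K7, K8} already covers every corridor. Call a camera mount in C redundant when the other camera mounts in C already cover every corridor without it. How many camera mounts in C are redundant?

3

Drop K1: the rest still cover every corridor — redundant.
Drop K3: Z9 uncovered — not redundant.
Drop K4: Z2 uncovered — not redundant.
Drop K6: Z14 uncovered — not redundant.
Drop K7: the rest still cover every corridor — redundant.
Drop K8: the rest still cover every corridor — redundant.
3 redundant: K1, K7, K8.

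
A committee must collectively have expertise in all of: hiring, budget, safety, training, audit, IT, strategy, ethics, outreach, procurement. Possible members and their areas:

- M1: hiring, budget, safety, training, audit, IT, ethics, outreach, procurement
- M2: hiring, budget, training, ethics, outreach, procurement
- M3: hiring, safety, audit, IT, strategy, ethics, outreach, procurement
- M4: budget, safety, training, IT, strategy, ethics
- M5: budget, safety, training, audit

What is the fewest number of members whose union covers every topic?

M1, M3 together cover {hiring, budget, safety, training, audit, IT, strategy, ethics, outreach, procurement} — every topic.
No single member contains all 10 topics, so 2 is optimal.

2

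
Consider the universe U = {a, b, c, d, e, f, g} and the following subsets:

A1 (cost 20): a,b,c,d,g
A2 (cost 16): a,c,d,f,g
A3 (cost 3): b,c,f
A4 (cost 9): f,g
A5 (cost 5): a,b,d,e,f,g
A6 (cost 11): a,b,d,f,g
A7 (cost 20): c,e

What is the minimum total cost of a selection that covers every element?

8

A3, A5 cover every element at cost 3 + 5 = 8.
Any cover uses at least 2 sets; among all covering selections none totals below 8.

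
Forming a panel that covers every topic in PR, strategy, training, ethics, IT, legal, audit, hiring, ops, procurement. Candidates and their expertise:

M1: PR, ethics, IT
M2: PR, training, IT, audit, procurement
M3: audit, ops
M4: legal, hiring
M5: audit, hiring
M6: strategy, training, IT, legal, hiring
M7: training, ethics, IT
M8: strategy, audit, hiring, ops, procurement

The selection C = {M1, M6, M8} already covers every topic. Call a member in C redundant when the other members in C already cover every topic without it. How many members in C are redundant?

0

Drop M1: PR, ethics uncovered — not redundant.
Drop M6: training, legal uncovered — not redundant.
Drop M8: audit, ops, procurement uncovered — not redundant.
None of the members in C is redundant.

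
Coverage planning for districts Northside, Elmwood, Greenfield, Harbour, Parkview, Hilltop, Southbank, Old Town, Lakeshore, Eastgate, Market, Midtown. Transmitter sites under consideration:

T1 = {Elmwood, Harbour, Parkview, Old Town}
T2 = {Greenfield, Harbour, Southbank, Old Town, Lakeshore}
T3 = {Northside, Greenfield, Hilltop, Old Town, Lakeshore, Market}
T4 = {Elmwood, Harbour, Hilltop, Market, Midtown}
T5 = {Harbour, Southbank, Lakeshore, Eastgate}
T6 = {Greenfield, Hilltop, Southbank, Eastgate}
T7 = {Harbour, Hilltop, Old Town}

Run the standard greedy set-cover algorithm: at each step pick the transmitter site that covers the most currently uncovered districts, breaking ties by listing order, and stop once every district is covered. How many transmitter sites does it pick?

4

Pick 1: T3 covers 6 new districts (Northside, Greenfield, Hilltop, Old Town, Lakeshore, Market).
Pick 2: T1 covers 3 new districts (Elmwood, Harbour, Parkview).
Pick 3: T5 covers 2 new districts (Southbank, Eastgate).
Pick 4: T4 covers 1 new districts (Midtown).
Greedy uses 4 transmitter sites.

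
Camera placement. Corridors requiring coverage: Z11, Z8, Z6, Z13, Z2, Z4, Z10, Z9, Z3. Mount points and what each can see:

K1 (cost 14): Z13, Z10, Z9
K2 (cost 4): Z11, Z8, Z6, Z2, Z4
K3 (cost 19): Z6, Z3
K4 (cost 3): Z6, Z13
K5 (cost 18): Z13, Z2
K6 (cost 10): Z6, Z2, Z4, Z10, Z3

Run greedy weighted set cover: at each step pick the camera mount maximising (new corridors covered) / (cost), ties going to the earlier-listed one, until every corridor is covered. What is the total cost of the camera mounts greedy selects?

Pick 1: K2 adds 5 new (Z11, Z8, Z6, Z2, Z4) at cost 4 (ratio 5/4).
Pick 2: K4 adds 1 new (Z13) at cost 3 (ratio 1/3).
Pick 3: K6 adds 2 new (Z10, Z3) at cost 10 (ratio 2/10).
Pick 4: K1 adds 1 new (Z9) at cost 14 (ratio 1/14).
Greedy total cost: 4 + 3 + 10 + 14 = 31. (The true optimum is 28, so greedy overshoots here.)

31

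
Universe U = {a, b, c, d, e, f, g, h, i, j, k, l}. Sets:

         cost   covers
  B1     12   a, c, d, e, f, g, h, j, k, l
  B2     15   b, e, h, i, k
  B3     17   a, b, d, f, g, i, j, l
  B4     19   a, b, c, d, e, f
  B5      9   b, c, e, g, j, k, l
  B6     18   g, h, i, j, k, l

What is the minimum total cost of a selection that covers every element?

B1, B2 cover every element at cost 12 + 15 = 27.
Any cover uses at least 2 sets; among all covering selections none totals below 27.

27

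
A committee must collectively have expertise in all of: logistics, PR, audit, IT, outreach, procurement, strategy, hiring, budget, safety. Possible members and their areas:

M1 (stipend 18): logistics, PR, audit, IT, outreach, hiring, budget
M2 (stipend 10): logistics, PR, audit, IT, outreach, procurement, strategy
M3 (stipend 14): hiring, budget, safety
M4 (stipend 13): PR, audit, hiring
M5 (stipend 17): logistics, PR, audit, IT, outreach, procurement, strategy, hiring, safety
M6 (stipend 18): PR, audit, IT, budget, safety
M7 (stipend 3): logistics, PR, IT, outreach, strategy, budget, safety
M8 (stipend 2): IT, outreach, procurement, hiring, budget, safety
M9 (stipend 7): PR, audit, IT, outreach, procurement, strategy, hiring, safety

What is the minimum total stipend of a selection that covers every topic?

M7, M9 cover every topic at stipend 3 + 7 = 10.
Any cover uses at least 2 members; among all covering selections none totals below 10.
Greedy by coverage-per-stipend would pick M8, M7, M9 for 12 — worse than the optimum 10.

10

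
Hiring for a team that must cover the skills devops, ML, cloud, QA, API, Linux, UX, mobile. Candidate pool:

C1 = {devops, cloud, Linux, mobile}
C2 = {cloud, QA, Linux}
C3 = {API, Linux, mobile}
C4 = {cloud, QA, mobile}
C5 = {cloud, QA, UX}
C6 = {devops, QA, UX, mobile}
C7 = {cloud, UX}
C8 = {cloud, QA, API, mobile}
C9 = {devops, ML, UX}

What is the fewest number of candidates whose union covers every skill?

C1, C8, C9 together cover {devops, ML, cloud, QA, API, Linux, UX, mobile} — every skill.
No 2 of the 9 candidates cover everything (all 36 pairs fall short), so 3 is minimum.
Greedy (largest uncovered first) would take C1, C5, C3, C9 — 4 candidates — but 3 suffice.

3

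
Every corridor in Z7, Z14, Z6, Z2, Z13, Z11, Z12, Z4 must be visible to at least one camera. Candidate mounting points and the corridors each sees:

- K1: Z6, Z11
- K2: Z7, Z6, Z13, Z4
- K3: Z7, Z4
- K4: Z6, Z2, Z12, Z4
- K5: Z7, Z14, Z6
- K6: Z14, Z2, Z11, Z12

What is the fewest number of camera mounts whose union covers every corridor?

K2, K6 together cover {Z7, Z14, Z6, Z2, Z13, Z11, Z12, Z4} — every corridor.
No single camera mount contains all 8 corridors, so 2 is optimal.

2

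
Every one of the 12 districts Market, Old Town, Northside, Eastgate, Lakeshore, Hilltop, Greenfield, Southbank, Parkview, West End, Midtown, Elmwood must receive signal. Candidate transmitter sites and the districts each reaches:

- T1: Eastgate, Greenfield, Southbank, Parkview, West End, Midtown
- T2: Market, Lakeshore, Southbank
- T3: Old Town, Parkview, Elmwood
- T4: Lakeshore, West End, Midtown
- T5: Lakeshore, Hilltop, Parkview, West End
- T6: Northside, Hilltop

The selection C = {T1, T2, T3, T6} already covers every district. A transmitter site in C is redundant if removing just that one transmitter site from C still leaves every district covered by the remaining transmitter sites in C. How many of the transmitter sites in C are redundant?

0

Drop T1: Eastgate, Greenfield, West End, Midtown uncovered — not redundant.
Drop T2: Market, Lakeshore uncovered — not redundant.
Drop T3: Old Town, Elmwood uncovered — not redundant.
Drop T6: Northside, Hilltop uncovered — not redundant.
None of the transmitter sites in C is redundant.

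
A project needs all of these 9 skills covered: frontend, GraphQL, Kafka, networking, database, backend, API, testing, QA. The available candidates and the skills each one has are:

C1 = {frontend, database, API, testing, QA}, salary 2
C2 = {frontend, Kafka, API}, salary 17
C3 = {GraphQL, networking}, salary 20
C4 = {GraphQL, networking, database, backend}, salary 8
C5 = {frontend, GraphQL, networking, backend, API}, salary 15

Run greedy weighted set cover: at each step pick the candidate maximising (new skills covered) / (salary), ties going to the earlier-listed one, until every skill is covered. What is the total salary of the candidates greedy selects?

Pick 1: C1 adds 5 new (frontend, database, API, testing, QA) at salary 2 (ratio 5/2).
Pick 2: C4 adds 3 new (GraphQL, networking, backend) at salary 8 (ratio 3/8).
Pick 3: C2 adds 1 new (Kafka) at salary 17 (ratio 1/17).
Greedy total salary: 2 + 8 + 17 = 27.

27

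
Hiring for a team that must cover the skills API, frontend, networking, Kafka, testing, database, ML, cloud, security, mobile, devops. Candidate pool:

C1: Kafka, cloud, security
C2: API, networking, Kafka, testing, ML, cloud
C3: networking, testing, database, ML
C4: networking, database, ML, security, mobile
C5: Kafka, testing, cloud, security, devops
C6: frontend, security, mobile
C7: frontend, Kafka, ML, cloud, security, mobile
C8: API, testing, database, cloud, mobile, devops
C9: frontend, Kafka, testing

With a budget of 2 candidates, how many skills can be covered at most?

10

Choosing C7, C8 covers {API, frontend, Kafka, testing, database, ML, cloud, security, mobile, devops} — 10 skills.
No choice of 2 candidates does better; here networking is left uncovered.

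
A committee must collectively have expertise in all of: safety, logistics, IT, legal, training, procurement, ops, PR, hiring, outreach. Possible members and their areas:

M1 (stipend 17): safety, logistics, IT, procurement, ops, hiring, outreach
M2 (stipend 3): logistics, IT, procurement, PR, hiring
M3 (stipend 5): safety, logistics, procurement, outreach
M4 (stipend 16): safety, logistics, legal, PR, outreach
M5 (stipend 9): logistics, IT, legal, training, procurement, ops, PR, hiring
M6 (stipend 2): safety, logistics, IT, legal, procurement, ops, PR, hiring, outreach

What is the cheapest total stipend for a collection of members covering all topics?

11

M5, M6 cover every topic at stipend 9 + 2 = 11.
Any cover uses at least 2 members; among all covering selections none totals below 11.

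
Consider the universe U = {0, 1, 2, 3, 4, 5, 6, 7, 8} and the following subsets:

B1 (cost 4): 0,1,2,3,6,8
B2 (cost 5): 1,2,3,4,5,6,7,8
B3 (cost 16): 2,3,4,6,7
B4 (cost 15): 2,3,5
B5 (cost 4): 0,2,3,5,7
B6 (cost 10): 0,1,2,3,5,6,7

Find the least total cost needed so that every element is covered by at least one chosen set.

B1, B2 cover every element at cost 4 + 5 = 9.
Any cover uses at least 2 sets; among all covering selections none totals below 9.

9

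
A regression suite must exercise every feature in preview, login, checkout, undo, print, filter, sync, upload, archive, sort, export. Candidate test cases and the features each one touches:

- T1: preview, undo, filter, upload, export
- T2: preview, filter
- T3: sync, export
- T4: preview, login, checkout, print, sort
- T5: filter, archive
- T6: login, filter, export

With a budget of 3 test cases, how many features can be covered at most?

Choosing T1, T3, T4 covers {preview, login, checkout, undo, print, filter, sync, upload, sort, export} — 10 features.
No choice of 3 test cases does better; here archive is left uncovered.

10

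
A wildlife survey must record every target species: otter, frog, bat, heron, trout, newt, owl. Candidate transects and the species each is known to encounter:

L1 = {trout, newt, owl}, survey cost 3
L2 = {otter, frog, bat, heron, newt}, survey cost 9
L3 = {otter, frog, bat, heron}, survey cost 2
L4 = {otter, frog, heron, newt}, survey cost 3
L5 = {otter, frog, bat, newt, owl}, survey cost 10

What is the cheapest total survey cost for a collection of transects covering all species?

5

L1, L3 cover every species at survey cost 3 + 2 = 5.
Any cover uses at least 2 transects; among all covering selections none totals below 5.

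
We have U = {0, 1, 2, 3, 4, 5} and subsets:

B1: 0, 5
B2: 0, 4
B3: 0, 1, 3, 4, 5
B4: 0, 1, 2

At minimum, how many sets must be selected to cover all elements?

2

B3, B4 together cover {0, 1, 2, 3, 4, 5} — every element.
No single set contains all 6 elements, so 2 is optimal.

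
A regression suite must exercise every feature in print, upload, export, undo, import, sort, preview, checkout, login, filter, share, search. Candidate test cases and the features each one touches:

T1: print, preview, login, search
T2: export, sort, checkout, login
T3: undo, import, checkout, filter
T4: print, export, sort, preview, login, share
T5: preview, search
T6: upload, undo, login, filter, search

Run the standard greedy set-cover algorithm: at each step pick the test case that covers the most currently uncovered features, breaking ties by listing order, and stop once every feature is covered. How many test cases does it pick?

3

Pick 1: T4 covers 6 new features (print, export, sort, preview, login, share).
Pick 2: T3 covers 4 new features (undo, import, checkout, filter).
Pick 3: T6 covers 2 new features (upload, search).
Greedy uses 3 test cases.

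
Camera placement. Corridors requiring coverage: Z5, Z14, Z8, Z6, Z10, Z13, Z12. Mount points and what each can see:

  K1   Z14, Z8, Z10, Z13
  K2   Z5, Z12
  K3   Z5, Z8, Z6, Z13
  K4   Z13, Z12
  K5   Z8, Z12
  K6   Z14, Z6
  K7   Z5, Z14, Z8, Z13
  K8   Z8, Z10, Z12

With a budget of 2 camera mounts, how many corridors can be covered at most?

6

Choosing K1, K2 covers {Z5, Z14, Z8, Z10, Z13, Z12} — 6 corridors.
No choice of 2 camera mounts does better; here Z6 is left uncovered.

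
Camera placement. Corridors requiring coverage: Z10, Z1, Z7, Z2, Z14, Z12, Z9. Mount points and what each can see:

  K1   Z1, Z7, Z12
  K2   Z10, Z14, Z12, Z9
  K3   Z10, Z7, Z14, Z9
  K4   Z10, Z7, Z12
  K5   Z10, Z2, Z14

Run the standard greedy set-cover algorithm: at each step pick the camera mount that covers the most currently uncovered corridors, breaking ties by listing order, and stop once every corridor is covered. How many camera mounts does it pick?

Pick 1: K2 covers 4 new corridors (Z10, Z14, Z12, Z9).
Pick 2: K1 covers 2 new corridors (Z1, Z7).
Pick 3: K5 covers 1 new corridors (Z2).
Greedy uses 3 camera mounts.

3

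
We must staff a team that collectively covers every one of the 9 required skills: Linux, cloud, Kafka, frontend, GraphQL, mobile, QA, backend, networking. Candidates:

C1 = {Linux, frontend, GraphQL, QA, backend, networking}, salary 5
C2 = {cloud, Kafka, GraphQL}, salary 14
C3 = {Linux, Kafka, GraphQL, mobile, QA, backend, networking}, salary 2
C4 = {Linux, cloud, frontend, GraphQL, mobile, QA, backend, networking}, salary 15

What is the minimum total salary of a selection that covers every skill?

17

C3, C4 cover every skill at salary 2 + 15 = 17.
Any cover uses at least 2 candidates; among all covering selections none totals below 17.
Greedy by coverage-per-salary would pick C3, C1, C2 for 21 — worse than the optimum 17.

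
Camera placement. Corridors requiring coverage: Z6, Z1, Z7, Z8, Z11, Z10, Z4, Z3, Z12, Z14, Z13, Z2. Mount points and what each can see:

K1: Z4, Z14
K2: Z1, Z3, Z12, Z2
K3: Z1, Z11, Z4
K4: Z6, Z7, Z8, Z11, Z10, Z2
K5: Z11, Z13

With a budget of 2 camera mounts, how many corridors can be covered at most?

Choosing K2, K4 covers {Z6, Z1, Z7, Z8, Z11, Z10, Z3, Z12, Z2} — 9 corridors.
No choice of 2 camera mounts does better; here Z4, Z14, Z13 are left uncovered.

9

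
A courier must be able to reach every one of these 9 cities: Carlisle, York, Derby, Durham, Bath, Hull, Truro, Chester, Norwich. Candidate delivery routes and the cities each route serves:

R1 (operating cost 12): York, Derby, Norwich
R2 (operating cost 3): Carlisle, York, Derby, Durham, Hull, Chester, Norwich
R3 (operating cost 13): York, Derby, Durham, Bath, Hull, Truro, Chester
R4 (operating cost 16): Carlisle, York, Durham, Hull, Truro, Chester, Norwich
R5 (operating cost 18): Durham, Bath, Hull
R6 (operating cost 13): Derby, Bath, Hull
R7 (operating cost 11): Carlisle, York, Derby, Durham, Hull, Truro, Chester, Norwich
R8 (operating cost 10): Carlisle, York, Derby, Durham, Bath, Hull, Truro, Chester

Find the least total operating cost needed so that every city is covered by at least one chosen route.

13

R2, R8 cover every city at operating cost 3 + 10 = 13.
Any cover uses at least 2 routes; among all covering selections none totals below 13.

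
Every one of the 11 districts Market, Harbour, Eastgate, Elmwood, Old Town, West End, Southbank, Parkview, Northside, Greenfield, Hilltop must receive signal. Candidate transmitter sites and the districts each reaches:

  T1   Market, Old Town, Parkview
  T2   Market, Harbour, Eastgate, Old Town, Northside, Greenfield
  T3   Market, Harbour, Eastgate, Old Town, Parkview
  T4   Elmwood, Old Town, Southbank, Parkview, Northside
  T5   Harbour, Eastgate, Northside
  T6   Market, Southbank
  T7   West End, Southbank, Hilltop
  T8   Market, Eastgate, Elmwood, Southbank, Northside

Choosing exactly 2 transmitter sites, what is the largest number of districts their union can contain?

9

Choosing T2, T4 covers {Market, Harbour, Eastgate, Elmwood, Old Town, Southbank, Parkview, Northside, Greenfield} — 9 districts.
No choice of 2 transmitter sites does better; here West End, Hilltop are left uncovered.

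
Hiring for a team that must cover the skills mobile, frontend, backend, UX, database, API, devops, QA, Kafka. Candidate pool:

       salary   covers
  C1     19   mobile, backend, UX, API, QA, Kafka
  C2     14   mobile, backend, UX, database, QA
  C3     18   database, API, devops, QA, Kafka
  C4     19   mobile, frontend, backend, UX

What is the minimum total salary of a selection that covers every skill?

C3, C4 cover every skill at salary 18 + 19 = 37.
Any cover uses at least 2 candidates; among all covering selections none totals below 37.
Greedy by coverage-per-salary would pick C2, C3, C4 for 51 — worse than the optimum 37.

37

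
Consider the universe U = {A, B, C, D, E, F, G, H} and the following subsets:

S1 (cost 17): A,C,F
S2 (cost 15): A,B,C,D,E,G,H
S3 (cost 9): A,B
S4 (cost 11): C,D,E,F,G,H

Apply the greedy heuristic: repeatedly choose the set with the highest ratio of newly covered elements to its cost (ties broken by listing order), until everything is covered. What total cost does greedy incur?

20

Pick 1: S4 adds 6 new (C, D, E, F, G, H) at cost 11 (ratio 6/11).
Pick 2: S3 adds 2 new (A, B) at cost 9 (ratio 2/9).
Greedy total cost: 11 + 9 = 20.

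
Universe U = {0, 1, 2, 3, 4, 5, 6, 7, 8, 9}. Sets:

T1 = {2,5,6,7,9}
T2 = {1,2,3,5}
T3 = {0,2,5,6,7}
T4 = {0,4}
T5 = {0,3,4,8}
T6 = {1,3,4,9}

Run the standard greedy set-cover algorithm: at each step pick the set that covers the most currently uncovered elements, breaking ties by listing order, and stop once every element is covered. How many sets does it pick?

3

Pick 1: T1 covers 5 new elements (2, 5, 6, 7, 9).
Pick 2: T5 covers 4 new elements (0, 3, 4, 8).
Pick 3: T2 covers 1 new elements (1).
Greedy uses 3 sets.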